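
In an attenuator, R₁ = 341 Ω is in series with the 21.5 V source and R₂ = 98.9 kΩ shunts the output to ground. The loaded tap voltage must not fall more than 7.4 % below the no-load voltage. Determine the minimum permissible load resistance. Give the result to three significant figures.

Output resistance R_th = R₁‖R₂ = (341 × 98900)/99240 = 339.8 Ω.
The fractional drop is R_th/(R_th + R_L); requiring this ≤ 0.0740 gives R_L ≥ R_th(1/0.0740 − 1) = 339.8 × 12.51 = 4.25 kΩ.

R_L(min) ≈ 4.25 kΩ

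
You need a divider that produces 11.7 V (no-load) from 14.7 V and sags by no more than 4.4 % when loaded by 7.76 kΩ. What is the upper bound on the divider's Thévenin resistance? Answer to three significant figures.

Loading drop = R_th/(R_th + R_L) ≤ 0.0440, so R_th ≤ R_L · ε/(1−ε) = 7.76 kΩ × 0.0440/0.9560 = 357 Ω.

R_th ≤ 357 Ω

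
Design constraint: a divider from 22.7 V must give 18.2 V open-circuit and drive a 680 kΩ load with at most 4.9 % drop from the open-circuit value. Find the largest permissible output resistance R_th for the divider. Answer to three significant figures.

R_th ≤ 35.0 kΩ

Loading drop = R_th/(R_th + R_L) ≤ 0.0490, so R_th ≤ R_L · ε/(1−ε) = 680 kΩ × 0.0490/0.9510 = 35.0 kΩ.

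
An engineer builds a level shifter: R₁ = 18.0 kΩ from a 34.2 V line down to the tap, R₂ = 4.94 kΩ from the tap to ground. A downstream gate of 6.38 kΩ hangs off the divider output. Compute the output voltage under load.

V_out ≈ 4.58 V

The load sits in parallel with R₂: R₂‖R_L = (4.94 × 6.38) / (4.94 + 6.38) = 2.784 kΩ.
V_out = 34.2 × 2.784 / (18.0 + 2.784) = 34.2 × 2.784/20.78 = 4.58 V.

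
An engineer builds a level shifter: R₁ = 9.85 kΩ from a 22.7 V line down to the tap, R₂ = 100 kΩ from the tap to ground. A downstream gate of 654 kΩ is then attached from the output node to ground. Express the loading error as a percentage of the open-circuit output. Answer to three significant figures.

The divider's output (Thévenin) resistance is R₁‖R₂ = 8.967 kΩ.
Fractional drop under load = R_th/(R_th + R_L) = 8.967 / (8.967 + 654) = 0.01353.
So the output falls by 1.35 %.

1.35 %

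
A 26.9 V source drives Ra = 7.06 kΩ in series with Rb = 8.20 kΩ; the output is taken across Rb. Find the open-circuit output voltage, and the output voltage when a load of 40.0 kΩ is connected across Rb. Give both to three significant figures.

Unloaded: 14.5 V; loaded: 13.2 V

Open-circuit: V = 26.9 × 8.20/(7.06 + 8.20) = 14.5 V.
With the load, Rb becomes Rb‖R_L = 6.805 kΩ, so V = 26.9 × 6.805/13.86 = 13.2 V.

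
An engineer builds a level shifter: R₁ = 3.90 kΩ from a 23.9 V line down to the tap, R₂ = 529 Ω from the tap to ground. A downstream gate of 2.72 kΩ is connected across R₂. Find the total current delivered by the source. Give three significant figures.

R₂‖R_L = 442.9 Ω, so the source sees R₁ + R₂‖R_L = 4343 Ω.
I = 23.9 V / 4343 Ω = 5.50 mA.

I ≈ 5.50 mA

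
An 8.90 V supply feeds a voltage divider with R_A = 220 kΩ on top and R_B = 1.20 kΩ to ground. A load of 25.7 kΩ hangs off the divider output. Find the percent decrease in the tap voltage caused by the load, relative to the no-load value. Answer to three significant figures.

The divider's output (Thévenin) resistance is R_A‖R_B = 1.193 kΩ.
Fractional drop under load = R_th/(R_th + R_L) = 1.193 / (1.193 + 25.7) = 0.04438.
So the output falls by 4.44 %.

4.44 %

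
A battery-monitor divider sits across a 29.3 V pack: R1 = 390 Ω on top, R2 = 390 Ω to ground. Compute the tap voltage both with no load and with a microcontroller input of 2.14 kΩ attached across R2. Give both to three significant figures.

Open-circuit: V = 29.3 × 390/(390 + 390) = 14.7 V.
With the load, R2 becomes R2‖R_L = 329.9 Ω, so V = 29.3 × 329.9/719.9 = 13.4 V.

Unloaded: 14.7 V; loaded: 13.4 V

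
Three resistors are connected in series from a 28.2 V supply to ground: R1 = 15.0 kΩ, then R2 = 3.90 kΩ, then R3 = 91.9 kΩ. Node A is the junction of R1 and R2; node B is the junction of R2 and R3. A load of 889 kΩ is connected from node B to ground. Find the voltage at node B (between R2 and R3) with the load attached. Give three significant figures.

At node B, R3 is in parallel with the load: R3‖R_L = 83.29 kΩ.
Below node A the resistance is R2 + (R3‖R_L) = 87.19 kΩ, so V_A = 28.2 × 87.19/102.2 = 24.06 V.
Then V_B = V_A × (R3‖R_L)/(R2 + R3‖R_L) = 24.06 × 83.29/87.19 = 23.0 V.

V ≈ 23.0 V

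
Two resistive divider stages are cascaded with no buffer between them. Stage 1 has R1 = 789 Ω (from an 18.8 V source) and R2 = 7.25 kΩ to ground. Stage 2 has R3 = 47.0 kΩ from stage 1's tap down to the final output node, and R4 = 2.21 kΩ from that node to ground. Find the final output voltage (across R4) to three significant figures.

V_out ≈ 0.751 V

Stage 2 presents R3+R4 = 49210 Ω as a load on stage 1's tap.
Stage 1's lower leg becomes R2‖(R3+R4) = 6319 Ω, so V_mid = 18.8 × 6319/7108 = 16.71 V.
Stage 2 is itself unloaded: V_out = V_mid × R4/(R3+R4) = 16.71 × 2210/49210 = 0.751 V.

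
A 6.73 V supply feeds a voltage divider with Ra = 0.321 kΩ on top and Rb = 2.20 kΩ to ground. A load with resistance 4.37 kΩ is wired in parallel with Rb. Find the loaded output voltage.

V_out ≈ 5.52 V

The load sits in parallel with Rb: Rb‖R_L = (2200 × 4370) / (2200 + 4370) = 1463 Ω.
V_out = 6.73 × 1463 / (321 + 1463) = 6.73 × 1463/1784 = 5.52 V.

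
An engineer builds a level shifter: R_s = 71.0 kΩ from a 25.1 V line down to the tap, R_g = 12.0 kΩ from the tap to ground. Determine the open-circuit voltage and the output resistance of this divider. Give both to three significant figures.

V_th = 3.63 V, R_th = 10.3 kΩ

V_th is the open-circuit tap voltage: 25.1 × 12.0/(71.0 + 12.0) = 3.63 V.
With the supply zeroed, R_s and R_g appear in parallel from the tap: R_th = R_s‖R_g = (71.0 × 12.0)/83.00 = 10.3 kΩ.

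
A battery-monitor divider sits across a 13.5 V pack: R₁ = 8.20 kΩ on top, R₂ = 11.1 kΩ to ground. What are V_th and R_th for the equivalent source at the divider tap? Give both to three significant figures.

V_th = 7.76 V, R_th = 4.72 kΩ

V_th is the open-circuit tap voltage: 13.5 × 11.1/(8.20 + 11.1) = 7.76 V.
With the supply zeroed, R₁ and R₂ appear in parallel from the tap: R_th = R₁‖R₂ = (8.20 × 11.1)/19.30 = 4.72 kΩ.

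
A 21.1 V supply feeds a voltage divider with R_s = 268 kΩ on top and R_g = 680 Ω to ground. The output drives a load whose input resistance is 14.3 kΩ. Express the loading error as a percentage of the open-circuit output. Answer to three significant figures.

The divider's output (Thévenin) resistance is R_s‖R_g = 678.3 Ω.
Fractional drop under load = R_th/(R_th + R_L) = 678.3 / (678.3 + 14300) = 0.04528.
So the output falls by 4.53 %.

4.53 %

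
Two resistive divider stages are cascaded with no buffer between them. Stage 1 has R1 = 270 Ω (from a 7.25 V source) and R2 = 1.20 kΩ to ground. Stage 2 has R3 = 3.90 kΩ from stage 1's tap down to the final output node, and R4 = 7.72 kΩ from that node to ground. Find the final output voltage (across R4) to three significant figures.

V_out ≈ 3.86 V

Stage 2 presents R3+R4 = 11620 Ω as a load on stage 1's tap.
Stage 1's lower leg becomes R2‖(R3+R4) = 1088 Ω, so V_mid = 7.25 × 1088/1358 = 5.808 V.
Stage 2 is itself unloaded: V_out = V_mid × R4/(R3+R4) = 5.808 × 7720/11620 = 3.86 V.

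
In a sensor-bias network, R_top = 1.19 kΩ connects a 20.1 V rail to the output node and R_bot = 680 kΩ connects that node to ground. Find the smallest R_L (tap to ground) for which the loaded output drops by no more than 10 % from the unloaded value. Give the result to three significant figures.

R_L(min) ≈ 10.7 kΩ

Output resistance R_th = R_top‖R_bot = (1.19 × 680)/681.2 = 1.188 kΩ.
The fractional drop is R_th/(R_th + R_L); requiring this ≤ 0.100 gives R_L ≥ R_th(1/0.100 − 1) = 1.188 × 9.000 = 10.7 kΩ.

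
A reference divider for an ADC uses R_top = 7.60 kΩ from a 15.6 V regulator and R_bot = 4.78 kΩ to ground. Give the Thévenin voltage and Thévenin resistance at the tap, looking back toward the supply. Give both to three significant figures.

V_th is the open-circuit tap voltage: 15.6 × 4.78/(7.60 + 4.78) = 6.02 V.
With the supply zeroed, R_top and R_bot appear in parallel from the tap: R_th = R_top‖R_bot = (7.60 × 4.78)/12.38 = 2.93 kΩ.

V_th = 6.02 V, R_th = 2.93 kΩ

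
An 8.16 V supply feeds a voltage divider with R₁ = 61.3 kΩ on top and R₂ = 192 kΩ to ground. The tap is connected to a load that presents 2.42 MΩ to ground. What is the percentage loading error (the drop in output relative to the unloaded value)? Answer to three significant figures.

The divider's output (Thévenin) resistance is R₁‖R₂ = 46.47 kΩ.
Fractional drop under load = R_th/(R_th + R_L) = 46.47 / (46.47 + 2420) = 0.01884.
So the output falls by 1.88 %.

1.88 %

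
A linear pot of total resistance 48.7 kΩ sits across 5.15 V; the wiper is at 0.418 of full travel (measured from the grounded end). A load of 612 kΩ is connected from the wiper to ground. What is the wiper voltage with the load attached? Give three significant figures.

The wiper splits the pot into (1−α)R = 28.34 kΩ above and αR = 20.36 kΩ below.
Lower section ‖ load = 19.70 kΩ.
V_wiper = 5.15 × 19.70/(28.34 + 19.70) = 2.11 V.

V ≈ 2.11 V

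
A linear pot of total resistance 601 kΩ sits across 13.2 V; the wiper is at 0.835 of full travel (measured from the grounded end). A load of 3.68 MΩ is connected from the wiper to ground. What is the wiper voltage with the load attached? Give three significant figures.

The wiper splits the pot into (1−α)R = 99.17 kΩ above and αR = 501.8 kΩ below.
Lower section ‖ load = 441.6 kΩ.
V_wiper = 13.2 × 441.6/(99.17 + 441.6) = 10.8 V.

V ≈ 10.8 V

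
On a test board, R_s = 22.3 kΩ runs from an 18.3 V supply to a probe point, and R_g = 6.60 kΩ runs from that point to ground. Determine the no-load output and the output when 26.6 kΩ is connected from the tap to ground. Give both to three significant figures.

Unloaded: 4.18 V; loaded: 3.51 V

Open-circuit: V = 18.3 × 6.60/(22.3 + 6.60) = 4.18 V.
With the load, R_g becomes R_g‖R_L = 5.288 kΩ, so V = 18.3 × 5.288/27.59 = 3.51 V.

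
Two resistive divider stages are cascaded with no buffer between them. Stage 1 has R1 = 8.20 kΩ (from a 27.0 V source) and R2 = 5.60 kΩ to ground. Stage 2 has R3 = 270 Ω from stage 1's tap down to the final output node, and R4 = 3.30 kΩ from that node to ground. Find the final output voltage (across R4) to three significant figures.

V_out ≈ 5.24 V

Stage 2 presents R3+R4 = 3570 Ω as a load on stage 1's tap.
Stage 1's lower leg becomes R2‖(R3+R4) = 2180 Ω, so V_mid = 27.0 × 2180/10380 = 5.671 V.
Stage 2 is itself unloaded: V_out = V_mid × R4/(R3+R4) = 5.671 × 3300/3570 = 5.24 V.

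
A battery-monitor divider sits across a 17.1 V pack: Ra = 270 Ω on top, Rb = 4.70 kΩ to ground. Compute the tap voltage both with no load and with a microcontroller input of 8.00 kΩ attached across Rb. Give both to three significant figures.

Unloaded: 16.2 V; loaded: 15.7 V

Open-circuit: V = 17.1 × 4700/(270 + 4700) = 16.2 V.
With the load, Rb becomes Rb‖R_L = 2961 Ω, so V = 17.1 × 2961/3231 = 15.7 V.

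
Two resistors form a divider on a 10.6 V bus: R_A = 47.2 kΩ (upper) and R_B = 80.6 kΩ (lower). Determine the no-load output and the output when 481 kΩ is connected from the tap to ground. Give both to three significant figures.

Open-circuit: V = 10.6 × 80.6/(47.2 + 80.6) = 6.69 V.
With the load, R_B becomes R_B‖R_L = 69.03 kΩ, so V = 10.6 × 69.03/116.2 = 6.30 V.

Unloaded: 6.69 V; loaded: 6.30 V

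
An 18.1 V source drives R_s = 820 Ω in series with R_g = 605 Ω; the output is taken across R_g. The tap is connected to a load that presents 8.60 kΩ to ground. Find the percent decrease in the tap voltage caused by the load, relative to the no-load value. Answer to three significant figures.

3.89 %

The divider's output (Thévenin) resistance is R_s‖R_g = 348.1 Ω.
Fractional drop under load = R_th/(R_th + R_L) = 348.1 / (348.1 + 8600) = 0.03891.
So the output falls by 3.89 %.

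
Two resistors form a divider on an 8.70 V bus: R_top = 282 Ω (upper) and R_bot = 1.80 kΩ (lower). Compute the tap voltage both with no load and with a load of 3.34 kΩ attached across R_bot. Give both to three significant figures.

Unloaded: 7.52 V; loaded: 7.01 V

Open-circuit: V = 8.70 × 1800/(282 + 1800) = 7.52 V.
With the load, R_bot becomes R_bot‖R_L = 1170 Ω, so V = 8.70 × 1170/1452 = 7.01 V.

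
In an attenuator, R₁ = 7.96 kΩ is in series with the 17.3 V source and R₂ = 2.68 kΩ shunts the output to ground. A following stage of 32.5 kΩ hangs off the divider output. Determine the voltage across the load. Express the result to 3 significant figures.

V_out ≈ 4.10 V

The load sits in parallel with R₂: R₂‖R_L = (2.68 × 32.5) / (2.68 + 32.5) = 2.476 kΩ.
V_out = 17.3 × 2.476 / (7.96 + 2.476) = 17.3 × 2.476/10.44 = 4.10 V.
(Unloaded it would have been 4.36 V.)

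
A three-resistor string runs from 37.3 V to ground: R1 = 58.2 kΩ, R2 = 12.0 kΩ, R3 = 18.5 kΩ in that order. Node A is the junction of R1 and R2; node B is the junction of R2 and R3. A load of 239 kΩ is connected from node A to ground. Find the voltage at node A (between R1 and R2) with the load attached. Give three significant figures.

Below node A the series string R2+R3 = 30.50 kΩ sits in parallel with the 239 kΩ load: 27.05 kΩ.
V_A = 37.3 × 27.05/(58.2 + 27.05) = 11.8 V.

V ≈ 11.8 V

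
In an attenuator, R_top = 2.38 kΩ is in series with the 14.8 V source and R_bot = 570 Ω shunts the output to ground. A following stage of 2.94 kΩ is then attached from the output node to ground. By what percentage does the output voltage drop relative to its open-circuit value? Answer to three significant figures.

The divider's output (Thévenin) resistance is R_top‖R_bot = 459.9 Ω.
Fractional drop under load = R_th/(R_th + R_L) = 459.9 / (459.9 + 2940) = 0.1353.
So the output falls by 13.5 %.

13.5 %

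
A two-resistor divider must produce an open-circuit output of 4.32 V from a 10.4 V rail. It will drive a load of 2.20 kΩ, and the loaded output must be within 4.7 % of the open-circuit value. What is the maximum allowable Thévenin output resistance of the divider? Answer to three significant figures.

Loading drop = R_th/(R_th + R_L) ≤ 0.0470, so R_th ≤ R_L · ε/(1−ε) = 2.20 kΩ × 0.0470/0.9530 = 108 Ω.
(Any R1, R2 with R2/(R1+R2) = 0.415 and R1‖R2 ≤ 108 Ω will meet the spec.)

R_th ≤ 108 Ω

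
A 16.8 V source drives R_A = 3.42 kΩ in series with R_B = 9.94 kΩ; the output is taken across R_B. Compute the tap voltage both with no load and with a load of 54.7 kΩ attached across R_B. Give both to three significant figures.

Open-circuit: V = 16.8 × 9.94/(3.42 + 9.94) = 12.5 V.
With the load, R_B becomes R_B‖R_L = 8.411 kΩ, so V = 16.8 × 8.411/11.83 = 11.9 V.

Unloaded: 12.5 V; loaded: 11.9 V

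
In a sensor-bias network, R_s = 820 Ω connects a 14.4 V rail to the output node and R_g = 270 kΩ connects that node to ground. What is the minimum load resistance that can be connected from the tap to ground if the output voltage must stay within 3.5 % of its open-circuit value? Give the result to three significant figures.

Output resistance R_th = R_s‖R_g = (820 × 270000)/270800 = 817.5 Ω.
The fractional drop is R_th/(R_th + R_L); requiring this ≤ 0.0350 gives R_L ≥ R_th(1/0.0350 − 1) = 817.5 × 27.57 = 22.5 kΩ.

R_L(min) ≈ 22.5 kΩ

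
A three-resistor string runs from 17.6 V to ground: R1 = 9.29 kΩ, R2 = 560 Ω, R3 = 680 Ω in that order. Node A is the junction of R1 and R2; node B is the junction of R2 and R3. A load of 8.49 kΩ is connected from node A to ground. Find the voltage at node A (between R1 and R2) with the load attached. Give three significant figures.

Below node A the series string R2+R3 = 1240 Ω sits in parallel with the 8490 Ω load: 1082 Ω.
V_A = 17.6 × 1082/(9290 + 1082) = 1.84 V.

V ≈ 1.84 V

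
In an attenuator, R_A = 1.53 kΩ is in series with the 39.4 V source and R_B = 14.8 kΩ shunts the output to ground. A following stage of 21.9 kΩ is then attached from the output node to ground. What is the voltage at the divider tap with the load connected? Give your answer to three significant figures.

V_out ≈ 33.6 V

The load sits in parallel with R_B: R_B‖R_L = (14.8 × 21.9) / (14.8 + 21.9) = 8.832 kΩ.
V_out = 39.4 × 8.832 / (1.53 + 8.832) = 39.4 × 8.832/10.36 = 33.6 V.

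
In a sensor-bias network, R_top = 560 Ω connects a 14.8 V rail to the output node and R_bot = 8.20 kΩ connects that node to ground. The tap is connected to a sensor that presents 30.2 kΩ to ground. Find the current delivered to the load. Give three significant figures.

I_L ≈ 0.451 mA

R_bot‖R_L = 6449 Ω; V_out = 14.8 × 6449/7009 = 13.62 V.
I_L = V_out / R_L = 13.62 / 30.2 kΩ = 0.451 mA.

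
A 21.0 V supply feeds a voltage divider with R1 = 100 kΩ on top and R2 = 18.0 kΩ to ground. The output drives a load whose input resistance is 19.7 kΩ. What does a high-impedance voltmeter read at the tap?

The load sits in parallel with R2: R2‖R_L = (18.0 × 19.7) / (18.0 + 19.7) = 9.406 kΩ.
V_out = 21.0 × 9.406 / (100 + 9.406) = 21.0 × 9.406/109.4 = 1.81 V.

V_out ≈ 1.81 V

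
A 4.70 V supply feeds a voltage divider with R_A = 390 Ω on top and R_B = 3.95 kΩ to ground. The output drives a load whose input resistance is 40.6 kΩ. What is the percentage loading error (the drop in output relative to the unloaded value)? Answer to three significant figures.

0.867 %

The divider's output (Thévenin) resistance is R_A‖R_B = 355.0 Ω.
Fractional drop under load = R_th/(R_th + R_L) = 355.0 / (355.0 + 40600) = 0.008667.
So the output falls by 0.867 %.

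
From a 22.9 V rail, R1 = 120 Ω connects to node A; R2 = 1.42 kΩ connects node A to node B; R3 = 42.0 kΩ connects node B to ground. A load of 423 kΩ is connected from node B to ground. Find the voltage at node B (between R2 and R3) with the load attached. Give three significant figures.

At node B, R3 is in parallel with the load: R3‖R_L = 38210 Ω.
Below node A the resistance is R2 + (R3‖R_L) = 39630 Ω, so V_A = 22.9 × 39630/39750 = 22.83 V.
Then V_B = V_A × (R3‖R_L)/(R2 + R3‖R_L) = 22.83 × 38210/39630 = 22.0 V.

V ≈ 22.0 V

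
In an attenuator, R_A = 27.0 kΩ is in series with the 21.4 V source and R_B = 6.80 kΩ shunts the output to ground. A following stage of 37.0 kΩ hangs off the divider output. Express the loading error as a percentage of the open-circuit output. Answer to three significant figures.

Unloaded V = 21.4 × 6.80/33.80 = 4.3053 V.
Loaded: R_B‖R_L = 5.744 kΩ, giving V = 21.4 × 5.744/32.74 = 3.7542 V.
Drop = (4.3053 − 3.7542) / 4.3053 = 12.8 %.

12.8 %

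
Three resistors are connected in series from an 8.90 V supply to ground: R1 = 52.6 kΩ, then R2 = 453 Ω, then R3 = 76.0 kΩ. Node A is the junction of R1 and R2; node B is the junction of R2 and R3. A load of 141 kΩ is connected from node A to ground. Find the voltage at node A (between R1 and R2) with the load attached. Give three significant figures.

V ≈ 4.32 V

Below node A the series string R2+R3 = 76450 Ω sits in parallel with the 141000 Ω load: 49570 Ω.
V_A = 8.90 × 49570/(52600 + 49570) = 4.32 V.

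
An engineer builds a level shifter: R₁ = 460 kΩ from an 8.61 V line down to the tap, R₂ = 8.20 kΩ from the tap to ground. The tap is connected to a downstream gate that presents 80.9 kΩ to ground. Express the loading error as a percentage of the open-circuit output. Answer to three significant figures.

Unloaded V = 8.61 × 8.20/468.2 = 0.15079 V.
Loaded: R₂‖R_L = 7.445 kΩ, giving V = 8.61 × 7.445/467.4 = 0.13714 V.
Drop = (0.15079 − 0.13714) / 0.15079 = 9.06 %.

9.06 %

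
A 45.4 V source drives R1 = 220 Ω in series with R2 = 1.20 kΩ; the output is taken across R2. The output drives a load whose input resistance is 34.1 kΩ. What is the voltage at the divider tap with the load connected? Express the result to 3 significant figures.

V_out ≈ 38.2 V

The load sits in parallel with R2: R2‖R_L = (1200 × 34100) / (1200 + 34100) = 1159 Ω.
V_out = 45.4 × 1159 / (220 + 1159) = 45.4 × 1159/1379 = 38.2 V.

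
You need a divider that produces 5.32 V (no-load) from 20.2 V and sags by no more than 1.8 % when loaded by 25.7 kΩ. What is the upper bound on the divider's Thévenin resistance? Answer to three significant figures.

Loading drop = R_th/(R_th + R_L) ≤ 0.0180, so R_th ≤ R_L · ε/(1−ε) = 25.7 kΩ × 0.0180/0.9820 = 471 Ω.
(Any R1, R2 with R2/(R1+R2) = 0.263 and R1‖R2 ≤ 471 Ω will meet the spec.)

R_th ≤ 471 Ω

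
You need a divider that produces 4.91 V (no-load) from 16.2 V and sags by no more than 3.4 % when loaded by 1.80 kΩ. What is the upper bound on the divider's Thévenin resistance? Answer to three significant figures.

R_th ≤ 63.4 Ω

Loading drop = R_th/(R_th + R_L) ≤ 0.0340, so R_th ≤ R_L · ε/(1−ε) = 1.80 kΩ × 0.0340/0.9660 = 63.4 Ω.
(Any R1, R2 with R2/(R1+R2) = 0.303 and R1‖R2 ≤ 63.4 Ω will meet the spec.)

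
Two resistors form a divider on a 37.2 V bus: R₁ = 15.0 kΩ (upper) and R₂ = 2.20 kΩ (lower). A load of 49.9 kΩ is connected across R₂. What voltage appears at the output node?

The load sits in parallel with R₂: R₂‖R_L = (2.20 × 49.9) / (2.20 + 49.9) = 2.107 kΩ.
V_out = 37.2 × 2.107 / (15.0 + 2.107) = 37.2 × 2.107/17.11 = 4.58 V.

V_out ≈ 4.58 V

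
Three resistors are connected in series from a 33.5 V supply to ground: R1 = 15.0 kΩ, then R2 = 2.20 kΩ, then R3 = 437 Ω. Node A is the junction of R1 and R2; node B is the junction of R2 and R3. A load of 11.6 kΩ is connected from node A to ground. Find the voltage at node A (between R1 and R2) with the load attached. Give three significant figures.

V ≈ 4.20 V

Below node A the series string R2+R3 = 2637 Ω sits in parallel with the 11600 Ω load: 2149 Ω.
V_A = 33.5 × 2149/(15000 + 2149) = 4.20 V.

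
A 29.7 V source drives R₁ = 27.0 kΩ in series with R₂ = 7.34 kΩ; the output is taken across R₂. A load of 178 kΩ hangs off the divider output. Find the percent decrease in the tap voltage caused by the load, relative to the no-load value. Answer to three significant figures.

3.14 %

The divider's output (Thévenin) resistance is R₁‖R₂ = 5.771 kΩ.
Fractional drop under load = R_th/(R_th + R_L) = 5.771 / (5.771 + 178) = 0.03140.
So the output falls by 3.14 %.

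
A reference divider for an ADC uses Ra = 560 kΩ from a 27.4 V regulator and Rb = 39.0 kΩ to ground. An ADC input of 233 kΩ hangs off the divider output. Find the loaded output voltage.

The load sits in parallel with Rb: Rb‖R_L = (39.0 × 233) / (39.0 + 233) = 33.41 kΩ.
V_out = 27.4 × 33.41 / (560 + 33.41) = 27.4 × 33.41/593.4 = 1.54 V.

V_out ≈ 1.54 V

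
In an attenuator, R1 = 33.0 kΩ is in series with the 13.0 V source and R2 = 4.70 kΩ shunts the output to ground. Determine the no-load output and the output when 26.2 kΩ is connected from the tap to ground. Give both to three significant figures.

Open-circuit: V = 13.0 × 4.70/(33.0 + 4.70) = 1.62 V.
With the load, R2 becomes R2‖R_L = 3.985 kΩ, so V = 13.0 × 3.985/36.99 = 1.40 V.

Unloaded: 1.62 V; loaded: 1.40 V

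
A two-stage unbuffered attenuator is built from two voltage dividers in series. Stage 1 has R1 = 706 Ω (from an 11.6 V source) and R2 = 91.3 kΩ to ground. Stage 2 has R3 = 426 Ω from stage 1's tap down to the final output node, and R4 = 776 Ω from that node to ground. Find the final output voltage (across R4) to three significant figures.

Stage 2 presents R3+R4 = 1202 Ω as a load on stage 1's tap.
Stage 1's lower leg becomes R2‖(R3+R4) = 1186 Ω, so V_mid = 11.6 × 1186/1892 = 7.272 V.
Stage 2 is itself unloaded: V_out = V_mid × R4/(R3+R4) = 7.272 × 776/1202 = 4.69 V.

V_out ≈ 4.69 V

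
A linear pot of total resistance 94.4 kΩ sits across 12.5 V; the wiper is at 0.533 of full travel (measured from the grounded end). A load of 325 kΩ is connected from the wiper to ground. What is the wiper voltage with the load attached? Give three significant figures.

The wiper splits the pot into (1−α)R = 44.08 kΩ above and αR = 50.32 kΩ below.
Lower section ‖ load = 43.57 kΩ.
V_wiper = 12.5 × 43.57/(44.08 + 43.57) = 6.21 V.

V ≈ 6.21 V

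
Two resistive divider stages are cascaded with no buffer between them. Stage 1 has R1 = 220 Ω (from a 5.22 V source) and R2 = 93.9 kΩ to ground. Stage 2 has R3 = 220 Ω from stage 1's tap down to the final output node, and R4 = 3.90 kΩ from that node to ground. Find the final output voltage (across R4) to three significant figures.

V_out ≈ 4.68 V

Stage 2 presents R3+R4 = 4120 Ω as a load on stage 1's tap.
Stage 1's lower leg becomes R2‖(R3+R4) = 3947 Ω, so V_mid = 5.22 × 3947/4167 = 4.944 V.
Stage 2 is itself unloaded: V_out = V_mid × R4/(R3+R4) = 4.944 × 3900/4120 = 4.68 V.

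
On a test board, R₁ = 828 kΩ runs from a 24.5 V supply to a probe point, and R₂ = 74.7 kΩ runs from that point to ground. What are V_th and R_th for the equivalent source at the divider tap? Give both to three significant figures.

V_th = 2.03 V, R_th = 68.5 kΩ

V_th is the open-circuit tap voltage: 24.5 × 74.7/(828 + 74.7) = 2.03 V.
With the supply zeroed, R₁ and R₂ appear in parallel from the tap: R_th = R₁‖R₂ = (828 × 74.7)/902.7 = 68.5 kΩ.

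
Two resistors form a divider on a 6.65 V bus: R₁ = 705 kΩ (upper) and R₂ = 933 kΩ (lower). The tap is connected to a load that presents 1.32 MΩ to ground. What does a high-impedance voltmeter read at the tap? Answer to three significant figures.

V_out ≈ 2.90 V

The load sits in parallel with R₂: R₂‖R_L = (933 × 1320) / (933 + 1320) = 546.6 kΩ.
V_out = 6.65 × 546.6 / (705 + 546.6) = 6.65 × 546.6/1252 = 2.90 V.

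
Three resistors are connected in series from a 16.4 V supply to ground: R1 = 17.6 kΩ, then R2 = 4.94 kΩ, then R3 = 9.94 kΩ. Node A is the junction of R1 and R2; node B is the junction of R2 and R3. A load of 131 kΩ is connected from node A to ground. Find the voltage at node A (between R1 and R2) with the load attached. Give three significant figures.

V ≈ 7.08 V

Below node A the series string R2+R3 = 14.88 kΩ sits in parallel with the 131 kΩ load: 13.36 kΩ.
V_A = 16.4 × 13.36/(17.6 + 13.36) = 7.08 V.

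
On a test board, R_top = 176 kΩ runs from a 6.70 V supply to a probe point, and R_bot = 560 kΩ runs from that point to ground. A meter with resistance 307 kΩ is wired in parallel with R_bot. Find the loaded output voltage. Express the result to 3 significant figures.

The load sits in parallel with R_bot: R_bot‖R_L = (560 × 307) / (560 + 307) = 198.3 kΩ.
V_out = 6.70 × 198.3 / (176 + 198.3) = 6.70 × 198.3/374.3 = 3.55 V.

V_out ≈ 3.55 V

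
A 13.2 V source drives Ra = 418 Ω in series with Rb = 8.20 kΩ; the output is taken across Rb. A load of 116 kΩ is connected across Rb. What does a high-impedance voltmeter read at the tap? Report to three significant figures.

The load sits in parallel with Rb: Rb‖R_L = (8200 × 116000) / (8200 + 116000) = 7659 Ω.
V_out = 13.2 × 7659 / (418 + 7659) = 13.2 × 7659/8077 = 12.5 V.

V_out ≈ 12.5 V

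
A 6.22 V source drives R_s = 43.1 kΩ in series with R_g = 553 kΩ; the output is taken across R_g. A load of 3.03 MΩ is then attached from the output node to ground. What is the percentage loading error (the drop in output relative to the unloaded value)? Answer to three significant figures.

1.30 %

The divider's output (Thévenin) resistance is R_s‖R_g = 39.98 kΩ.
Fractional drop under load = R_th/(R_th + R_L) = 39.98 / (39.98 + 3030) = 0.01302.
So the output falls by 1.30 %.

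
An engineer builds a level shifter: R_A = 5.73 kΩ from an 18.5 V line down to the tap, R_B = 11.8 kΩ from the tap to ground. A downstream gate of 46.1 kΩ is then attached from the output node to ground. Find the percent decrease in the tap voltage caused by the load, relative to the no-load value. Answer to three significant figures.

7.72 %

The divider's output (Thévenin) resistance is R_A‖R_B = 3.857 kΩ.
Fractional drop under load = R_th/(R_th + R_L) = 3.857 / (3.857 + 46.1) = 0.07721.
So the output falls by 7.72 %.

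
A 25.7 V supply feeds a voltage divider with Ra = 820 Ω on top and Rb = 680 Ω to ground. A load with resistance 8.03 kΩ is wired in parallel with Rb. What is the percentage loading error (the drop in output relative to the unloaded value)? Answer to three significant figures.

4.42 %

The divider's output (Thévenin) resistance is Ra‖Rb = 371.7 Ω.
Fractional drop under load = R_th/(R_th + R_L) = 371.7 / (371.7 + 8030) = 0.04424.
So the output falls by 4.42 %.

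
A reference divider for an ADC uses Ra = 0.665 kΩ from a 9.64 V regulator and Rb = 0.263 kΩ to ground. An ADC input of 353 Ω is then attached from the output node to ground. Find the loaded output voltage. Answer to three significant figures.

The load sits in parallel with Rb: Rb‖R_L = (263 × 353) / (263 + 353) = 150.7 Ω.
V_out = 9.64 × 150.7 / (665 + 150.7) = 9.64 × 150.7/815.7 = 1.78 V.

V_out ≈ 1.78 V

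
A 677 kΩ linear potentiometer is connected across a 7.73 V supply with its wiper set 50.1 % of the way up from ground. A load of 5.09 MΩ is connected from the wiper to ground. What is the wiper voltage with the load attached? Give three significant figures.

The wiper splits the pot into (1−α)R = 337.8 kΩ above and αR = 339.2 kΩ below.
Lower section ‖ load = 318.0 kΩ.
V_wiper = 7.73 × 318.0/(337.8 + 318.0) = 3.75 V.

V ≈ 3.75 V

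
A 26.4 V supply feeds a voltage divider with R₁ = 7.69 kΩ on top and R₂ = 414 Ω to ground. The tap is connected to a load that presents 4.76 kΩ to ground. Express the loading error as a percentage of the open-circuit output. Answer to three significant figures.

The divider's output (Thévenin) resistance is R₁‖R₂ = 392.9 Ω.
Fractional drop under load = R_th/(R_th + R_L) = 392.9 / (392.9 + 4760) = 0.07624.
So the output falls by 7.62 %.

7.62 %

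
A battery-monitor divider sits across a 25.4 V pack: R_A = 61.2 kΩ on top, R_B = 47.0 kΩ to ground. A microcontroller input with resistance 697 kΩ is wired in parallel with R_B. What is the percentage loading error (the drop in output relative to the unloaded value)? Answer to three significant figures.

3.67 %

The divider's output (Thévenin) resistance is R_A‖R_B = 26.58 kΩ.
Fractional drop under load = R_th/(R_th + R_L) = 26.58 / (26.58 + 697) = 0.03674.
So the output falls by 3.67 %.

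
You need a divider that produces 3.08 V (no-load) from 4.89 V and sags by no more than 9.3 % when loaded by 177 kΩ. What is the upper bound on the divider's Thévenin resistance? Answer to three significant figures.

Loading drop = R_th/(R_th + R_L) ≤ 0.0930, so R_th ≤ R_L · ε/(1−ε) = 177 kΩ × 0.0930/0.9070 = 18.1 kΩ.
(Any R1, R2 with R2/(R1+R2) = 0.630 and R1‖R2 ≤ 18.1 kΩ will meet the spec.)

R_th ≤ 18.1 kΩ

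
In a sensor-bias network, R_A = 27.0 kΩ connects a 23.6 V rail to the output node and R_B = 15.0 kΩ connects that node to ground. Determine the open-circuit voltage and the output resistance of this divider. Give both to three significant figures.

V_th = 8.43 V, R_th = 9.64 kΩ

V_th is the open-circuit tap voltage: 23.6 × 15.0/(27.0 + 15.0) = 8.43 V.
With the supply zeroed, R_A and R_B appear in parallel from the tap: R_th = R_A‖R_B = (27.0 × 15.0)/42.00 = 9.64 kΩ.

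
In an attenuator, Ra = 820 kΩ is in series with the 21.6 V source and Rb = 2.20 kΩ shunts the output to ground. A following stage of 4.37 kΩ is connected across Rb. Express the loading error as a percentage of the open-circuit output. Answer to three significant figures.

33.4 %

Unloaded V = 21.6 × 2.20/822.2 = 0.05780 V.
Loaded: Rb‖R_L = 1.463 kΩ, giving V = 21.6 × 1.463/821.5 = 0.03848 V.
Drop = (0.05780 − 0.03848) / 0.05780 = 33.4 %.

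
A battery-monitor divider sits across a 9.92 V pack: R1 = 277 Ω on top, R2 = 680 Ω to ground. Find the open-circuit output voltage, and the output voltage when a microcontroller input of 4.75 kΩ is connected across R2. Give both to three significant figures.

Unloaded: 7.05 V; loaded: 6.77 V

Open-circuit: V = 9.92 × 680/(277 + 680) = 7.05 V.
With the load, R2 becomes R2‖R_L = 594.8 Ω, so V = 9.92 × 594.8/871.8 = 6.77 V.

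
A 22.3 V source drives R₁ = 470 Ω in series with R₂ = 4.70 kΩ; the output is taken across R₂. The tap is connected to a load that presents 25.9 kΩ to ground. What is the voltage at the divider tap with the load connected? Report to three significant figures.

V_out ≈ 19.9 V

The load sits in parallel with R₂: R₂‖R_L = (4700 × 25900) / (4700 + 25900) = 3978 Ω.
V_out = 22.3 × 3978 / (470 + 3978) = 22.3 × 3978/4448 = 19.9 V.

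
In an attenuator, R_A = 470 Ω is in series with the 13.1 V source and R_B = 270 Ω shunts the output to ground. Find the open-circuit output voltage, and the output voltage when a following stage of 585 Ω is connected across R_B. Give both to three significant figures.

Unloaded: 4.78 V; loaded: 3.70 V

Open-circuit: V = 13.1 × 270/(470 + 270) = 4.78 V.
With the load, R_B becomes R_B‖R_L = 184.7 Ω, so V = 13.1 × 184.7/654.7 = 3.70 V.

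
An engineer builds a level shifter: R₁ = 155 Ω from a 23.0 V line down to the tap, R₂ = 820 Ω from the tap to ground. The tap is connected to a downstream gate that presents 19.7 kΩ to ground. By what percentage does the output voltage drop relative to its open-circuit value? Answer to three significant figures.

The divider's output (Thévenin) resistance is R₁‖R₂ = 130.4 Ω.
Fractional drop under load = R_th/(R_th + R_L) = 130.4 / (130.4 + 19700) = 0.006574.
So the output falls by 0.657 %.

0.657 %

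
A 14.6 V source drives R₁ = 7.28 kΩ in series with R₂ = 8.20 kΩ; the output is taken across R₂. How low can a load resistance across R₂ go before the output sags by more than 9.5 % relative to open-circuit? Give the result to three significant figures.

R_L(min) ≈ 36.7 kΩ

Output resistance R_th = R₁‖R₂ = (7.28 × 8.20)/15.48 = 3.856 kΩ.
The fractional drop is R_th/(R_th + R_L); requiring this ≤ 0.0950 gives R_L ≥ R_th(1/0.0950 − 1) = 3.856 × 9.526 = 36.7 kΩ.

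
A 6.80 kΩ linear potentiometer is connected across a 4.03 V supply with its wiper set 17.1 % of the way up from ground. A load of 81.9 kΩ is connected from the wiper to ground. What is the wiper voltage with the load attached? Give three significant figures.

The wiper splits the pot into (1−α)R = 5.637 kΩ above and αR = 1.163 kΩ below.
Lower section ‖ load = 1.147 kΩ.
V_wiper = 4.03 × 1.147/(5.637 + 1.147) = 0.681 V.

V ≈ 0.681 V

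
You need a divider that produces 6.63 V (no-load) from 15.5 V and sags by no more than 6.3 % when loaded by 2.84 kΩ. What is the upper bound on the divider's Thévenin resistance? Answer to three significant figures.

Loading drop = R_th/(R_th + R_L) ≤ 0.0630, so R_th ≤ R_L · ε/(1−ε) = 2.84 kΩ × 0.0630/0.9370 = 191 Ω.
(Any R1, R2 with R2/(R1+R2) = 0.428 and R1‖R2 ≤ 191 Ω will meet the spec.)

R_th ≤ 191 Ω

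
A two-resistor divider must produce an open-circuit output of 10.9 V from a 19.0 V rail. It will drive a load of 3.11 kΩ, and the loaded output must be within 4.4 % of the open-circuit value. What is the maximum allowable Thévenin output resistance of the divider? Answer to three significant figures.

R_th ≤ 143 Ω

Loading drop = R_th/(R_th + R_L) ≤ 0.0440, so R_th ≤ R_L · ε/(1−ε) = 3.11 kΩ × 0.0440/0.9560 = 143 Ω.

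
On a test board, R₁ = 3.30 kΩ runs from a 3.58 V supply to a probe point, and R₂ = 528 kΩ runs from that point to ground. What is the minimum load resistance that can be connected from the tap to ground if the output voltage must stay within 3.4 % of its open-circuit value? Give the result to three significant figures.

Output resistance R_th = R₁‖R₂ = (3.30 × 528)/531.3 = 3.280 kΩ.
The fractional drop is R_th/(R_th + R_L); requiring this ≤ 0.0340 gives R_L ≥ R_th(1/0.0340 − 1) = 3.280 × 28.41 = 93.2 kΩ.

R_L(min) ≈ 93.2 kΩ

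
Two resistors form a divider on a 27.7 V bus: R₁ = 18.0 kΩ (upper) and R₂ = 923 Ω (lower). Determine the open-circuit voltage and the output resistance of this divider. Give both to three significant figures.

V_th = 1.35 V, R_th = 878 Ω

V_th is the open-circuit tap voltage: 27.7 × 923/(18000 + 923) = 1.35 V.
With the supply zeroed, R₁ and R₂ appear in parallel from the tap: R_th = R₁‖R₂ = (18000 × 923)/18920 = 878 Ω.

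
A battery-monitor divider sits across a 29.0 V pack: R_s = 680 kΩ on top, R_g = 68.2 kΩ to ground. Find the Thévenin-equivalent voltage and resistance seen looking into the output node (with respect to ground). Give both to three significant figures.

V_th = 2.64 V, R_th = 62.0 kΩ

V_th is the open-circuit tap voltage: 29.0 × 68.2/(680 + 68.2) = 2.64 V.
With the supply zeroed, R_s and R_g appear in parallel from the tap: R_th = R_s‖R_g = (680 × 68.2)/748.2 = 62.0 kΩ.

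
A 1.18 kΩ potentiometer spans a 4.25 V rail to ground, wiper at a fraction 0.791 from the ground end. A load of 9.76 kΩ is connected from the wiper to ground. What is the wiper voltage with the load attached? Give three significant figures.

The wiper splits the pot into (1−α)R = 246.6 Ω above and αR = 933.4 Ω below.
Lower section ‖ load = 851.9 Ω.
V_wiper = 4.25 × 851.9/(246.6 + 851.9) = 3.30 V.

V ≈ 3.30 V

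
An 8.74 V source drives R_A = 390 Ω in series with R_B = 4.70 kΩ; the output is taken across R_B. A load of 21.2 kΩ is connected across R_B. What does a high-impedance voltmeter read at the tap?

The load sits in parallel with R_B: R_B‖R_L = (4700 × 21200) / (4700 + 21200) = 3847 Ω.
V_out = 8.74 × 3847 / (390 + 3847) = 8.74 × 3847/4237 = 7.94 V.
(Unloaded it would have been 8.07 V.)

V_out ≈ 7.94 V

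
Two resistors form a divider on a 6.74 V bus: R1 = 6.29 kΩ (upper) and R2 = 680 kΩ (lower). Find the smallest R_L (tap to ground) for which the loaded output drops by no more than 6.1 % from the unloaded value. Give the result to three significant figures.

Output resistance R_th = R1‖R2 = (6.29 × 680)/686.3 = 6.232 kΩ.
The fractional drop is R_th/(R_th + R_L); requiring this ≤ 0.0610 gives R_L ≥ R_th(1/0.0610 − 1) = 6.232 × 15.39 = 95.9 kΩ.

R_L(min) ≈ 95.9 kΩ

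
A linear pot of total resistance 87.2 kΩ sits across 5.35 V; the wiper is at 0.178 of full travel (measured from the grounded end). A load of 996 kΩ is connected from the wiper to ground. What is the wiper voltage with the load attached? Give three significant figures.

The wiper splits the pot into (1−α)R = 71.68 kΩ above and αR = 15.52 kΩ below.
Lower section ‖ load = 15.28 kΩ.
V_wiper = 5.35 × 15.28/(71.68 + 15.28) = 0.940 V.

V ≈ 0.940 V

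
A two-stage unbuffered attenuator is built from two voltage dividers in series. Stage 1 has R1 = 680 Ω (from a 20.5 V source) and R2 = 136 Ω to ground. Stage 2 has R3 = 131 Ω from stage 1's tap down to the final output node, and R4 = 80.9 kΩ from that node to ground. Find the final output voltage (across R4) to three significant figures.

Stage 2 presents R3+R4 = 81030 Ω as a load on stage 1's tap.
Stage 1's lower leg becomes R2‖(R3+R4) = 135.8 Ω, so V_mid = 20.5 × 135.8/815.8 = 3.412 V.
Stage 2 is itself unloaded: V_out = V_mid × R4/(R3+R4) = 3.412 × 80900/81030 = 3.41 V.

V_out ≈ 3.41 V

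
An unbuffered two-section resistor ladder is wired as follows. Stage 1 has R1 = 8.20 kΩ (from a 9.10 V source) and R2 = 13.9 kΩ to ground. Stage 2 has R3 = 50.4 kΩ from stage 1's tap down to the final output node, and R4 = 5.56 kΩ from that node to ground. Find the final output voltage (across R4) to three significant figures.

Stage 2 presents R3+R4 = 55.96 kΩ as a load on stage 1's tap.
Stage 1's lower leg becomes R2‖(R3+R4) = 11.13 kΩ, so V_mid = 9.10 × 11.13/19.33 = 5.241 V.
Stage 2 is itself unloaded: V_out = V_mid × R4/(R3+R4) = 5.241 × 5.56/55.96 = 0.521 V.

V_out ≈ 0.521 V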